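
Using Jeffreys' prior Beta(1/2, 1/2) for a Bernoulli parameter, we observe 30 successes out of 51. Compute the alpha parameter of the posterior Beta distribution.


Conjugate update: Beta(0.5 + k, 0.5 + n - k).
k = 30, n - k = 21
Posterior alpha = 0.5 + k = 0.5 + 30 = 30.5

30.5


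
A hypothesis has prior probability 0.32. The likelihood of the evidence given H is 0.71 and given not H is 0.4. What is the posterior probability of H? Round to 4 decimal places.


Using Bayes' theorem:
P(E) = 0.32 * 0.71 + 0.68 * 0.4
P(E) = 0.4992
P(H|E) = (0.32 * 0.71) / 0.4992 = 0.4551

0.4551


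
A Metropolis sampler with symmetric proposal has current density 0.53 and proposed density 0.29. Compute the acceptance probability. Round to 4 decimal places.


For symmetric proposals, acceptance = min(1, pi(x*)/pi(x))
= min(1, 0.29/0.53)
= min(1, 0.5472) = 0.5472

0.5472


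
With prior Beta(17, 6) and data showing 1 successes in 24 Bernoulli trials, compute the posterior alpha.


Conjugate update: alpha_posterior = alpha_prior + k
= 17 + 1 = 18

18


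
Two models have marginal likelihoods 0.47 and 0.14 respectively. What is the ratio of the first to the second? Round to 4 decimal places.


Evidence ratio = 0.47 / 0.14
= 3.3571

3.3571


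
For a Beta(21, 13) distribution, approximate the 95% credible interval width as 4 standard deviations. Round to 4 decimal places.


Variance of Beta(a,b) = ab / ((a+b)^2 * (a+b+1))
= 21*13 / ((34)^2 * 35)
= 0.0067
SD = sqrt(0.0067) = 0.0821
Width = 4 * SD = 0.3286

0.3286


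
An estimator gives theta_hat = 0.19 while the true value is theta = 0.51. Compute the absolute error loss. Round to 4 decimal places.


The absolute error loss is |theta_hat - theta|
= |0.19 - 0.51|
= 0.32

0.32


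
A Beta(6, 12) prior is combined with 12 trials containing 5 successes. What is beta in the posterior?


In conjugate updating:
beta_posterior = beta_prior + (n - k)
= 12 + (12 - 5)
= 12 + 7 = 19

19


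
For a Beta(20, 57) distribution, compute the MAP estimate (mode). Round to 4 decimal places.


MAP = mode = (a-1)/(a+b-2)
= (20-1)/(20+57-2)
= 19/75 = 0.2533

0.2533


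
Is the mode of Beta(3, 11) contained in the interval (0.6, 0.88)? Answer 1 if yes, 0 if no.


Mode = (a-1)/(a+b-2) = 2/12 = 0.1667
Interval: (0.6, 0.88)
Contains mode? 0

0


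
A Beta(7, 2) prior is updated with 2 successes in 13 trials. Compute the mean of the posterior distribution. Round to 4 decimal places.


After update: Beta(9, 13)
Mean = 9 / (9 + 13) = 9 / 22
= 0.4091

0.4091


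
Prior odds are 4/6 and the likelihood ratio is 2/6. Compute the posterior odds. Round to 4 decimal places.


Posterior odds = prior odds * likelihood ratio
= (4/6) * (2/6)
= 8 / 36
= 0.2222

0.2222


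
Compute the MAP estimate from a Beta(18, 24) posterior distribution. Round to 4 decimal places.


MAP = mode of Beta distribution
= (alpha - 1)/(alpha + beta - 2)
= (18-1)/(18+24-2)
= 17/40 = 0.425

0.425


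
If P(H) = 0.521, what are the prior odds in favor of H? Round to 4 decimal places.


Prior odds = P(H) / (1 - P(H))
= 0.521 / 0.479
= 1.0877

1.0877


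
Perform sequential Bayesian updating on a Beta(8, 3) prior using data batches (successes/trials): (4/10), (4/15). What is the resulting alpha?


Accumulate successes: 8
Posterior alpha = prior alpha + sum of successes
= 8 + 8 = 16

16


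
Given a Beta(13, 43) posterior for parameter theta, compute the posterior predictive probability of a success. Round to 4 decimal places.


For a Beta-Bernoulli model, the predictive probability is the mean:
P(success) = 13/(13+43) = 13/56 = 0.2321

0.2321


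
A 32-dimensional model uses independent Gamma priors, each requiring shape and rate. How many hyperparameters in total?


Per parameter: 2 (shape and rate).
Total = 32 * 2 = 64

64


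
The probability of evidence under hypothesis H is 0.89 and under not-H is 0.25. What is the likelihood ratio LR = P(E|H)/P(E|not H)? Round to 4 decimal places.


LR = 0.89 / 0.25
= 3.56

3.56


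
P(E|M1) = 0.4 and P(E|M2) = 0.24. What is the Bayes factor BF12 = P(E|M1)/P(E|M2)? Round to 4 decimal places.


Bayes factor BF12 = P(E|M1) / P(E|M2)
= 0.4 / 0.24
= 1.6667

1.6667


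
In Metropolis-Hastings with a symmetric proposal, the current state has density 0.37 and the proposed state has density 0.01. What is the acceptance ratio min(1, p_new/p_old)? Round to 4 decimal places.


Ratio = p_new / p_old = 0.01 / 0.37 = 0.027
Acceptance = min(1, 0.027) = 0.027

0.027


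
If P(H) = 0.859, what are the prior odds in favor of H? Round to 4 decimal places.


Prior odds = P(H) / (1 - P(H))
= 0.859 / 0.141
= 6.0922

6.0922


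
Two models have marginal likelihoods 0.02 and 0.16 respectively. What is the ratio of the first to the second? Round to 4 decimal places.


Evidence ratio = 0.02 / 0.16
= 0.125

0.125


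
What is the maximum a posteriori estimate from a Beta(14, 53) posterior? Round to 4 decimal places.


The MAP estimate equals the mode of the distribution.
Mode of Beta(a,b) = (a-1)/(a+b-2)
= 13/65
= 0.2

0.2


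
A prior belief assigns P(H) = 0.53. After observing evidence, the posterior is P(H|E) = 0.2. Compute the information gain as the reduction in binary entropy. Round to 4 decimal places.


H(prior) = -0.53*log2(0.53) - 0.47*log2(0.47)
= 0.9974
H(post) = -0.2*log2(0.2) - 0.8*log2(0.8)
= 0.7219
IG = 0.9974 - 0.7219 = 0.2755

0.2755


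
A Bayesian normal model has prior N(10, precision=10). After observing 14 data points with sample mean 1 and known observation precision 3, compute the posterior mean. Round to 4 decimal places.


Posterior mean = (prior_precision * prior_mean + n * data_precision * data_mean) / (prior_precision + n * data_precision)
Numerator = 10*10 + 14*3*1 = 142
Denominator = 10 + 14*3 = 52
Posterior mean = 2.7308

2.7308


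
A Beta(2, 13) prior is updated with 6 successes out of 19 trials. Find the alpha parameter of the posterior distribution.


In the Beta-Binomial conjugate update:
alpha_post = alpha_prior + successes
= 2 + 6
= 8

8


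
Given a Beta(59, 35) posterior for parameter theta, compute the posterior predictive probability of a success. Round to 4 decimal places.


For a Beta-Bernoulli model, the predictive probability is the mean:
P(success) = 59/(59+35) = 59/94 = 0.6277

0.6277


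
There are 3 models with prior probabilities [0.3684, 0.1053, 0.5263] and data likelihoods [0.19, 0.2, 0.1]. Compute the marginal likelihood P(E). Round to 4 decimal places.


P(E) = sum over models of P(M_i) * P(E|M_i)
= 0.3684*0.19 + 0.1053*0.2 + 0.5263*0.1
= 0.1437

0.1437


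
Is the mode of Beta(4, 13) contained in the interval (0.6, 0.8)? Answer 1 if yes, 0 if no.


Mode = (a-1)/(a+b-2) = 3/15 = 0.2
Interval: (0.6, 0.8)
Contains mode? 0

0


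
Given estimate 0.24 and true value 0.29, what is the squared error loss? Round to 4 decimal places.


Squared error = (estimate - true)^2
Difference = -0.05
Loss = -0.05^2 = 0.0025

0.0025


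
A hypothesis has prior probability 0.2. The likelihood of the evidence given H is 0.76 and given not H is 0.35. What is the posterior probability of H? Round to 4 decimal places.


Using Bayes' theorem:
P(E) = 0.2 * 0.76 + 0.8 * 0.35
P(E) = 0.432
P(H|E) = (0.2 * 0.76) / 0.432 = 0.3519

0.3519


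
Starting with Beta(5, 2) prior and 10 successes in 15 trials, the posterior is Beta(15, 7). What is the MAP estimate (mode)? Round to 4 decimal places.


The mode of Beta(a, b) when a > 1 and b > 1 is (a-1)/(a+b-2)
= (15 - 1) / (15 + 7 - 2)
= 14 / 20
= 0.7

0.7


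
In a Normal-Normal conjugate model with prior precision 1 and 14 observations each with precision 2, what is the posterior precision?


Posterior precision = prior precision + n * observation precision
= 1 + 14 * 2
= 1 + 28 = 29

29


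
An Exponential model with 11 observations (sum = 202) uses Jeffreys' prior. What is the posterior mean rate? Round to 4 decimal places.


Posterior Gamma(11, 202)
E[lambda] = 11/202 = 0.0545

0.0545


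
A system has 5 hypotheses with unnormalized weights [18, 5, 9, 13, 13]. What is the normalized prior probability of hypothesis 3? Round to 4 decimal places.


The normalized prior is the weight divided by the total.
Total weight = 58
P(H3) = 9 / 58 = 0.1552

0.1552


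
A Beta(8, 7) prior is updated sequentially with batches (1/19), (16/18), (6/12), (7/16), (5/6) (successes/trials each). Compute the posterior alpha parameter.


Sequential conjugate updating is equivalent to a single batch update.
Total successes across all batches = 35
alpha_posterior = alpha_prior + total_successes = 8 + 35
= 43

43


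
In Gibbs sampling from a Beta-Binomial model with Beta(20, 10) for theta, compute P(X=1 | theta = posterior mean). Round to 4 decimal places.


Posterior mean = alpha/(alpha+beta) = 20/30 = 0.6667
P(X=1|theta=mean) = theta = 0.6667

0.6667


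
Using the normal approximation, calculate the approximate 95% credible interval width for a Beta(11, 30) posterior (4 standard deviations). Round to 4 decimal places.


Var(Beta) = 11*30/(41^2 * 42) = 0.0047
SD = 0.0684
Width ~ 4*SD = 0.2735

0.2735


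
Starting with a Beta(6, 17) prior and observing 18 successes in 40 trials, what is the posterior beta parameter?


Posterior beta = prior beta + failures
Failures = 40 - 18 = 22
beta_post = 17 + 22 = 39

39


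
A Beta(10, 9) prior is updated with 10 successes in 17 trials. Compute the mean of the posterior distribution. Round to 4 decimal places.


After update: Beta(20, 16)
Mean = 20 / (20 + 16) = 20 / 36
= 0.5556

0.5556


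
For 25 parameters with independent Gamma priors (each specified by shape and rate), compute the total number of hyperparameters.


A Gamma prior has 2 hyperparameters per parameter.
Total = 25 * 2 = 50

50


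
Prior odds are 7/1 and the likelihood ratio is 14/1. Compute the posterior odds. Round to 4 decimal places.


Posterior odds = prior odds * likelihood ratio
= (7/1) * (14/1)
= 98 / 1
= 98.0

98.0


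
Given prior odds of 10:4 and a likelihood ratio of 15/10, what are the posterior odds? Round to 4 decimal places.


Posterior odds = prior odds * LR
Prior odds = 10/4 = 2.5
LR = 15/10 = 1.5
Posterior odds = 2.5 * 1.5 = 3.75

3.75


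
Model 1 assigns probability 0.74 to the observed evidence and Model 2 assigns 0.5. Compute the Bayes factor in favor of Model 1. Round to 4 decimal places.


BF = P(data|M1) / P(data|M2)
= 0.74 / 0.5 = 1.48

1.48


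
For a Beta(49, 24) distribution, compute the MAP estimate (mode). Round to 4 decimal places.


MAP = mode = (a-1)/(a+b-2)
= (49-1)/(49+24-2)
= 48/71 = 0.6761

0.6761


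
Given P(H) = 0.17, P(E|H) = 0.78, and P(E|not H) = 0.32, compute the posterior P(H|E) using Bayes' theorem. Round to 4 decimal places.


By Bayes' theorem: P(H|E) = P(E|H)*P(H) / P(E)
P(E) = P(E|H)*P(H) + P(E|not H)*P(not H)
P(E) = 0.78*0.17 + 0.32*0.83 = 0.3982
P(H|E) = 0.78*0.17 / 0.3982 = 0.333

0.333


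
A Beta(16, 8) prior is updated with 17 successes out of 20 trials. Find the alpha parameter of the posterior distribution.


In the Beta-Binomial conjugate update:
alpha_post = alpha_prior + successes
= 16 + 17
= 33

33


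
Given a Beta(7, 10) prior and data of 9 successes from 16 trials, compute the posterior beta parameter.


Number of failures = 16 - 9 = 7
Posterior beta = 10 + 7 = 17

17


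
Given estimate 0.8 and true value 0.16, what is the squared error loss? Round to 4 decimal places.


Squared error = (estimate - true)^2
Difference = 0.64
Loss = 0.64^2 = 0.4096

0.4096


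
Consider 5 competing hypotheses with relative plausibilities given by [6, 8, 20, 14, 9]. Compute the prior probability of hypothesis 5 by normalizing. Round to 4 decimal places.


Sum of weights = 6 + 8 + 20 + 14 + 9 = 57
Normalized prior for H5 = 9 / 57
= 0.1579

0.1579


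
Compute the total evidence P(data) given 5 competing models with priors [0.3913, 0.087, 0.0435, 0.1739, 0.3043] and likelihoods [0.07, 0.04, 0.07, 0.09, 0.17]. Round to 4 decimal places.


Marginal likelihood = sum P(model_i) * P(data|model_i)
Model 1: 0.3913 * 0.07 = 0.0274
Model 2: 0.087 * 0.04 = 0.0035
Model 3: 0.0435 * 0.07 = 0.003
Model 4: 0.1739 * 0.09 = 0.0157
Model 5: 0.3043 * 0.17 = 0.0517
Total = 0.1013

0.1013


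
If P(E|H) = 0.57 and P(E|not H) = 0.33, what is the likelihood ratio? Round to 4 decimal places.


Likelihood ratio = P(E|H) / P(E|not H)
= 0.57 / 0.33
= 1.7273

1.7273


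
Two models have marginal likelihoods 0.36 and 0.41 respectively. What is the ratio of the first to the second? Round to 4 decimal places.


Evidence ratio = 0.36 / 0.41
= 0.878

0.878


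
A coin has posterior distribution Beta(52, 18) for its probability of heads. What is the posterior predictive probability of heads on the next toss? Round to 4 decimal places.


Posterior predictive = E[theta] = alpha/(alpha+beta)
= 52/70
= 0.7429

0.7429


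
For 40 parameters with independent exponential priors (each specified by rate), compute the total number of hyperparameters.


A exponential prior has 1 hyperparameter per parameter.
Total = 40 * 1 = 40

40


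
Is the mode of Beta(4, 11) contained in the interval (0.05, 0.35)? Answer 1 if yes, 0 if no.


Mode = (a-1)/(a+b-2) = 3/13 = 0.2308
Interval: (0.05, 0.35)
Contains mode? 1

1


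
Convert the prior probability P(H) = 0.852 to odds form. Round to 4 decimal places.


P(not H) = 1 - 0.852 = 0.148
Odds = 0.852 / 0.148 = 5.7568

5.7568


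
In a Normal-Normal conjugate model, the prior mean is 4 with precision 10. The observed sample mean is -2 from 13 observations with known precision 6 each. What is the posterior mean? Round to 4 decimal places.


Posterior precision = tau0 + n*tau = 10 + 13*6 = 88
Posterior mean = (tau0*mu0 + n*tau*xbar) / posterior_precision
= (10*4 + 13*6*-2) / 88
= -116 / 88 = -1.3182

-1.3182


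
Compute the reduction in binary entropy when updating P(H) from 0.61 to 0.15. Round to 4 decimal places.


H_before = -p*log2(p) - (1-p)*log2(1-p) for p=0.61: 0.9648
H_after for p=0.15: 0.6098
Reduction = 0.9648 - 0.6098 = 0.355

0.355


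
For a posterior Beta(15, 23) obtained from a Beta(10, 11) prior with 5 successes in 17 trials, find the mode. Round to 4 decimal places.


Mode = (alpha - 1) / (alpha + beta - 2)
= 14 / 36
= 0.3889

0.3889


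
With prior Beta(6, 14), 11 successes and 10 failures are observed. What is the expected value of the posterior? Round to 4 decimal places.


Posterior = Beta(17, 24)
E[theta] = alpha/(alpha+beta)
= 17/41 = 0.4146

0.4146


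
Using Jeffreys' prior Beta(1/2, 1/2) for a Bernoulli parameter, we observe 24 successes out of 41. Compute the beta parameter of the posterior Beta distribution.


Conjugate update: Beta(0.5 + k, 0.5 + n - k).
k = 24, n - k = 17
Posterior beta = 0.5 + (n - k) = 0.5 + 17 = 17.5

17.5


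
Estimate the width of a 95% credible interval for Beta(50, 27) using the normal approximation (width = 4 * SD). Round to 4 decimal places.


For Beta(a,b): Var = ab/((a+b)^2(a+b+1))
Var = 0.0029, SD = 0.054
Approximate 95% CI width = 4 * 0.054 = 0.2161

0.2161


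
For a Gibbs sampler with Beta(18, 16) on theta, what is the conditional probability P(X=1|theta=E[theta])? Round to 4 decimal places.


E[theta] = 18/(18+16) = 0.5294
P(X=1|theta) = theta = 0.5294

0.5294


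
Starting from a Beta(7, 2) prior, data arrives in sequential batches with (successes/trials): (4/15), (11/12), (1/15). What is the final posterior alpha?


In sequential Bayesian updating, we sum all successes.
Total successes = 16
Final alpha = 7 + 16 = 23

23


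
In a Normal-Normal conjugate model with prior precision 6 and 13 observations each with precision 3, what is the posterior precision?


Posterior precision = prior precision + n * observation precision
= 6 + 13 * 3
= 6 + 39 = 45

45


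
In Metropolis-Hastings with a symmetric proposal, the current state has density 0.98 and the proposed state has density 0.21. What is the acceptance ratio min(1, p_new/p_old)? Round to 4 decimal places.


Ratio = p_new / p_old = 0.21 / 0.98 = 0.2143
Acceptance = min(1, 0.2143) = 0.2143

0.2143


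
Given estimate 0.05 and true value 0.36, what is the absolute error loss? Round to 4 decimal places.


Absolute error = |estimate - true|
= |-0.31| = 0.31

0.31


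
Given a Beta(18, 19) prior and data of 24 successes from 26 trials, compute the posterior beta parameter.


Number of failures = 26 - 24 = 2
Posterior beta = 19 + 2 = 21

21


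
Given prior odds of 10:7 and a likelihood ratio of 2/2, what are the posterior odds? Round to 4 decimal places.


Posterior odds = prior odds * LR
Prior odds = 10/7 = 1.4286
LR = 2/2 = 1.0
Posterior odds = 1.4286 * 1.0 = 1.4286

1.4286


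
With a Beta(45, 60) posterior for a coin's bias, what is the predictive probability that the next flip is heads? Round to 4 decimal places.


The predictive probability equals the posterior mean.
P(next = heads) = alpha / (alpha + beta)
= 45 / 105 = 0.4286

0.4286


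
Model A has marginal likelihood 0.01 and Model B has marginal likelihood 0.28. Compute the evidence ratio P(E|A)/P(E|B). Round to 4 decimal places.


Evidence ratio = P(E|A) / P(E|B)
= 0.01 / 0.28
= 0.0357

0.0357


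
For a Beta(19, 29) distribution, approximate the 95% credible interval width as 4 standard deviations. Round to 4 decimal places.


Variance of Beta(a,b) = ab / ((a+b)^2 * (a+b+1))
= 19*29 / ((48)^2 * 49)
= 0.0049
SD = sqrt(0.0049) = 0.0699
Width = 4 * SD = 0.2794

0.2794


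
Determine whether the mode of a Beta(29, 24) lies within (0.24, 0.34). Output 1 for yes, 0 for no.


First find the mode: (a-1)/(a+b-2) = 0.549
Is 0.549 in (0.24, 0.34)? 0

0


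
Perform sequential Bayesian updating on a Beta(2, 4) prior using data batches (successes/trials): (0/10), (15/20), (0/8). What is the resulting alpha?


Accumulate successes: 15
Posterior alpha = prior alpha + sum of successes
= 2 + 15 = 17

17


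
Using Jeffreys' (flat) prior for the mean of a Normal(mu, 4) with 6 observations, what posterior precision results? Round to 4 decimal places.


Flat prior means prior precision is 0.
Posterior precision = n / sigma^2 = 6/4 = 1.5

1.5


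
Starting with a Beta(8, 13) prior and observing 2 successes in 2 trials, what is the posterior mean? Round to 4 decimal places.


Posterior parameters: alpha = 8 + 2 = 10
beta = 13 + 0 = 13
Posterior mean = alpha / (alpha + beta) = 10 / 23
= 0.4348

0.4348


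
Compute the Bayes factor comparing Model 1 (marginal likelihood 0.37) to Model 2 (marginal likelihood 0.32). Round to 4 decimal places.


BF12 = marginal likelihood of M1 / marginal likelihood of M2
= 0.37/0.32
= 1.1562

1.1562


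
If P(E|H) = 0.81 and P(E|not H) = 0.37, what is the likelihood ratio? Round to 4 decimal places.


Likelihood ratio = P(E|H) / P(E|not H)
= 0.81 / 0.37
= 2.1892

2.1892


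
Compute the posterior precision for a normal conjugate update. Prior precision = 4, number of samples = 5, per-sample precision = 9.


tau_post = tau_0 + n * tau
= 4 + 5 * 9 = 49

49


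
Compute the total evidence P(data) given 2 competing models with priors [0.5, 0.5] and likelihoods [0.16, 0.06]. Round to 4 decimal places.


Marginal likelihood = sum P(model_i) * P(data|model_i)
Model 1: 0.5 * 0.16 = 0.08
Model 2: 0.5 * 0.06 = 0.03
Total = 0.11

0.11


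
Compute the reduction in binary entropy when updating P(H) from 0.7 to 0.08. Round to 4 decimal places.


H_before = -p*log2(p) - (1-p)*log2(1-p) for p=0.7: 0.8813
H_after for p=0.08: 0.4022
Reduction = 0.8813 - 0.4022 = 0.4791

0.4791


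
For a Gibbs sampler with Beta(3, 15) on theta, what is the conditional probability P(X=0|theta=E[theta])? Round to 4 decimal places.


E[theta] = 3/(3+15) = 0.1667
P(X=0|theta) = 1 - theta = 0.8333

0.8333


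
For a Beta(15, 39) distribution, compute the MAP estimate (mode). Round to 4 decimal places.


MAP = mode = (a-1)/(a+b-2)
= (15-1)/(15+39-2)
= 14/52 = 0.2692

0.2692


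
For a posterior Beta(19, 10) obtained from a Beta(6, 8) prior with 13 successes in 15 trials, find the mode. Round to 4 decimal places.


Mode = (alpha - 1) / (alpha + beta - 2)
= 18 / 27
= 0.6667

0.6667


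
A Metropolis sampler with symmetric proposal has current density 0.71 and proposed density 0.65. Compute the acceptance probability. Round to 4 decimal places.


For symmetric proposals, acceptance = min(1, pi(x*)/pi(x))
= min(1, 0.65/0.71)
= min(1, 0.9155) = 0.9155

0.9155


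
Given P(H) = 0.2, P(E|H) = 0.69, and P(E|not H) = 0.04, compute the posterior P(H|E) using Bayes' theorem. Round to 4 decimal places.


By Bayes' theorem: P(H|E) = P(E|H)*P(H) / P(E)
P(E) = P(E|H)*P(H) + P(E|not H)*P(not H)
P(E) = 0.69*0.2 + 0.04*0.8 = 0.17
P(H|E) = 0.69*0.2 / 0.17 = 0.8118

0.8118


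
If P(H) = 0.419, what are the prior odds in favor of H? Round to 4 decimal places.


Prior odds = P(H) / (1 - P(H))
= 0.419 / 0.581
= 0.7212

0.7212


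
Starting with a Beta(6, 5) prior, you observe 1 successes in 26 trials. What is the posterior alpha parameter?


For a Beta-Binomial conjugate model:
Posterior alpha = prior alpha + number of successes
= 6 + 1 = 7

7


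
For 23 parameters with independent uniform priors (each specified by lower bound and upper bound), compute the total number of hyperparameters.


A uniform prior has 2 hyperparameters per parameter.
Total = 23 * 2 = 46

46


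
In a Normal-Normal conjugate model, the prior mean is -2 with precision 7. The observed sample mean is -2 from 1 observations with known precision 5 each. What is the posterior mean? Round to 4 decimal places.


Posterior precision = tau0 + n*tau = 7 + 1*5 = 12
Posterior mean = (tau0*mu0 + n*tau*xbar) / posterior_precision
= (7*-2 + 1*5*-2) / 12
= -24 / 12 = -2.0

-2.0


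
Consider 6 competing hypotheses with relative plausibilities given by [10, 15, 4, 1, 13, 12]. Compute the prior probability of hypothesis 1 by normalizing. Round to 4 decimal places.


Sum of weights = 10 + 15 + 4 + 1 + 13 + 12 = 55
Normalized prior for H1 = 10 / 55
= 0.1818

0.1818


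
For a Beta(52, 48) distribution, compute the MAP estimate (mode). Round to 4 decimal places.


MAP = mode = (a-1)/(a+b-2)
= (52-1)/(52+48-2)
= 51/98 = 0.5204

0.5204


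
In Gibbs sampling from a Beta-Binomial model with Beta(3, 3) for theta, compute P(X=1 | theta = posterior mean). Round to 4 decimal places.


Posterior mean = alpha/(alpha+beta) = 3/6 = 0.5
P(X=1|theta=mean) = theta = 0.5

0.5


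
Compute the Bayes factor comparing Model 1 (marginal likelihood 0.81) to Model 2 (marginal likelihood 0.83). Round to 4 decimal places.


BF12 = marginal likelihood of M1 / marginal likelihood of M2
= 0.81/0.83
= 0.9759

0.9759


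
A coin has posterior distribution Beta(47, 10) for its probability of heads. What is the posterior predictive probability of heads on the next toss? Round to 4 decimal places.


Posterior predictive = E[theta] = alpha/(alpha+beta)
= 47/57
= 0.8246

0.8246


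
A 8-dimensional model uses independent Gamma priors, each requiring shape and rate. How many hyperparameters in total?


Per parameter: 2 (shape and rate).
Total = 8 * 2 = 16

16


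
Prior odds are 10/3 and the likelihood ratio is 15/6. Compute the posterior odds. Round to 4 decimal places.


Posterior odds = prior odds * likelihood ratio
= (10/3) * (15/6)
= 150 / 18
= 8.3333

8.3333


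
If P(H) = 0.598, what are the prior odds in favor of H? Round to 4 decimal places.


Prior odds = P(H) / (1 - P(H))
= 0.598 / 0.402
= 1.4876

1.4876


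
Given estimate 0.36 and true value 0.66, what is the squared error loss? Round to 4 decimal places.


Squared error = (estimate - true)^2
Difference = -0.3
Loss = -0.3^2 = 0.09

0.09


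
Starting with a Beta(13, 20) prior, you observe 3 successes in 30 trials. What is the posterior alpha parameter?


For a Beta-Binomial conjugate model:
Posterior alpha = prior alpha + number of successes
= 13 + 3 = 16

16


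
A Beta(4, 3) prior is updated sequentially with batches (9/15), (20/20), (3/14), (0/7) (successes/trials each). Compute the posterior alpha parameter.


Sequential conjugate updating is equivalent to a single batch update.
Total successes across all batches = 32
alpha_posterior = alpha_prior + total_successes = 4 + 32
= 36

36


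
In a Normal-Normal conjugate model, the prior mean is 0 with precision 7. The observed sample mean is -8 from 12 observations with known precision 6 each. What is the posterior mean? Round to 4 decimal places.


Posterior precision = tau0 + n*tau = 7 + 12*6 = 79
Posterior mean = (tau0*mu0 + n*tau*xbar) / posterior_precision
= (7*0 + 12*6*-8) / 79
= -576 / 79 = -7.2911

-7.2911


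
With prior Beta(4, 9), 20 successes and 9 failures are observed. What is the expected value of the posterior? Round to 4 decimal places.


Posterior = Beta(24, 18)
E[theta] = alpha/(alpha+beta)
= 24/42 = 0.5714

0.5714


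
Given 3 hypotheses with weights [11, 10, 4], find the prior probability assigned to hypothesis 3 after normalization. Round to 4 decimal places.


To normalize, divide each weight by the sum of all weights.
Sum = 25
Prior(H3) = 4/25 = 0.16

0.16


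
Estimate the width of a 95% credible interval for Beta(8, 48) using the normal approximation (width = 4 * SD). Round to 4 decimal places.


For Beta(a,b): Var = ab/((a+b)^2(a+b+1))
Var = 0.0021, SD = 0.0463
Approximate 95% CI width = 4 * 0.0463 = 0.1854

0.1854


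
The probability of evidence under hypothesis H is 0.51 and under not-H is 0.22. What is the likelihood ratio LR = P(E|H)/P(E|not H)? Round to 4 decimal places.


LR = 0.51 / 0.22
= 2.3182

2.3182


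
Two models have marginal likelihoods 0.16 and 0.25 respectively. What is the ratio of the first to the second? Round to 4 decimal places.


Evidence ratio = 0.16 / 0.25
= 0.64

0.64


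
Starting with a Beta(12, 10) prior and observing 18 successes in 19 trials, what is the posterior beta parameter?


Posterior beta = prior beta + failures
Failures = 19 - 18 = 1
beta_post = 10 + 1 = 11

11


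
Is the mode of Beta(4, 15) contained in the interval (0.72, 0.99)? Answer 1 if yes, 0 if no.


Mode = (a-1)/(a+b-2) = 3/17 = 0.1765
Interval: (0.72, 0.99)
Contains mode? 0

0


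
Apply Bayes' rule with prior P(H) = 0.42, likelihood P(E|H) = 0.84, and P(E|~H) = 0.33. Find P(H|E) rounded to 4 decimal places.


Step 1: Compute marginal P(E) = P(E|H)P(H) + P(E|~H)P(~H)
= 0.84*0.42 + 0.33*0.58 = 0.5442
Step 2: P(H|E) = P(E|H)P(H)/P(E) = 0.3528/0.5442
= 0.6483

0.6483


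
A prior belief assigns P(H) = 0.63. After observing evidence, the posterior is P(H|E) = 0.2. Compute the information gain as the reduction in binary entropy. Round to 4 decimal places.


H(prior) = -0.63*log2(0.63) - 0.37*log2(0.37)
= 0.9507
H(post) = -0.2*log2(0.2) - 0.8*log2(0.8)
= 0.7219
IG = 0.9507 - 0.7219 = 0.2287

0.2287


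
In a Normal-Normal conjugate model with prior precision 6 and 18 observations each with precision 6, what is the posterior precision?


Posterior precision = prior precision + n * observation precision
= 6 + 18 * 6
= 6 + 108 = 114

114


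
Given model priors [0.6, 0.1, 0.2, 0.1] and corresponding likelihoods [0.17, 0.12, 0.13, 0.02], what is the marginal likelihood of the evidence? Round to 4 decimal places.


P(E) = sum_i P(M_i) P(E|M_i)
= 0.102 + 0.012 + 0.026 + 0.002
= 0.142

0.142


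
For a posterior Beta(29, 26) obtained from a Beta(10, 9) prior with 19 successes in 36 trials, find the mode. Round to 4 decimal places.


Mode = (alpha - 1) / (alpha + beta - 2)
= 28 / 53
= 0.5283

0.5283


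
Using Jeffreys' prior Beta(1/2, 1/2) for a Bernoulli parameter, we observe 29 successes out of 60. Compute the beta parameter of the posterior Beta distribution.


Conjugate update: Beta(0.5 + k, 0.5 + n - k).
k = 29, n - k = 31
Posterior beta = 0.5 + (n - k) = 0.5 + 31 = 31.5

31.5


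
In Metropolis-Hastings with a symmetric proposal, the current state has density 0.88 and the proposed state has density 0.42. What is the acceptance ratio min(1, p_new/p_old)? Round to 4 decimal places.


Ratio = p_new / p_old = 0.42 / 0.88 = 0.4773
Acceptance = min(1, 0.4773) = 0.4773

0.4773


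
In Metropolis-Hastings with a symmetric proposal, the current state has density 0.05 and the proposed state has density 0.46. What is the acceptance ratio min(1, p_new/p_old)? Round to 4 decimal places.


Ratio = p_new / p_old = 0.46 / 0.05 = 9.2
Acceptance = min(1, 9.2) = 1.0

1.0


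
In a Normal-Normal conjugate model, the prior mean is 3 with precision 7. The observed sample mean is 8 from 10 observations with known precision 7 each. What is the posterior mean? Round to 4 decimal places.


Posterior precision = tau0 + n*tau = 7 + 10*7 = 77
Posterior mean = (tau0*mu0 + n*tau*xbar) / posterior_precision
= (7*3 + 10*7*8) / 77
= 581 / 77 = 7.5455

7.5455


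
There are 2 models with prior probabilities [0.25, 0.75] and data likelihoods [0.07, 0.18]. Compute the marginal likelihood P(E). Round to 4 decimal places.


P(E) = sum over models of P(M_i) * P(E|M_i)
= 0.25*0.07 + 0.75*0.18
= 0.1525

0.1525


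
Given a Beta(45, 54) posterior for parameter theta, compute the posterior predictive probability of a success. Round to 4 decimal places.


For a Beta-Bernoulli model, the predictive probability is the mean:
P(success) = 45/(45+54) = 45/99 = 0.4545

0.4545


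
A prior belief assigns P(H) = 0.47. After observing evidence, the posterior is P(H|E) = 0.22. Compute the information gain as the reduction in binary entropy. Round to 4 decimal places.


H(prior) = -0.47*log2(0.47) - 0.53*log2(0.53)
= 0.9974
H(post) = -0.22*log2(0.22) - 0.78*log2(0.78)
= 0.7602
IG = 0.9974 - 0.7602 = 0.2372

0.2372


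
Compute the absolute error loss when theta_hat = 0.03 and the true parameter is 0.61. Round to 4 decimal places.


L = |theta_hat - theta_true|
= |0.03 - 0.61| = 0.58

0.58


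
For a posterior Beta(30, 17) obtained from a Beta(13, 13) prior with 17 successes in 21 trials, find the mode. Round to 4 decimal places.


Mode = (alpha - 1) / (alpha + beta - 2)
= 29 / 45
= 0.6444

0.6444


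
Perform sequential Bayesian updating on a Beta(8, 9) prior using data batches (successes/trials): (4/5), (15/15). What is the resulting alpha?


Accumulate successes: 19
Posterior alpha = prior alpha + sum of successes
= 8 + 19 = 27

27


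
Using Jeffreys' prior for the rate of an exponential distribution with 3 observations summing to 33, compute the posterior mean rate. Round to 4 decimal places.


Jeffreys' prior leads to posterior Gamma(3, 33).
Mean = 3/33 = 0.0909

0.0909


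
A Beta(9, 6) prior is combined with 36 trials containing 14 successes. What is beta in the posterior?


In conjugate updating:
beta_posterior = beta_prior + (n - k)
= 6 + (36 - 14)
= 6 + 22 = 28

28


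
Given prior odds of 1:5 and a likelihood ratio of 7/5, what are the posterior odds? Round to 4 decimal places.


Posterior odds = prior odds * LR
Prior odds = 1/5 = 0.2
LR = 7/5 = 1.4
Posterior odds = 0.2 * 1.4 = 0.28

0.28


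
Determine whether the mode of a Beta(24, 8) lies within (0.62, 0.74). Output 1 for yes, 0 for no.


First find the mode: (a-1)/(a+b-2) = 0.7667
Is 0.7667 in (0.62, 0.74)? 0

0


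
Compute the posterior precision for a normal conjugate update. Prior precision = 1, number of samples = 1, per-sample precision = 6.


tau_post = tau_0 + n * tau
= 1 + 1 * 6 = 7

7


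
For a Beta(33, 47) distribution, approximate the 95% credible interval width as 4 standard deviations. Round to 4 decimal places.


Variance of Beta(a,b) = ab / ((a+b)^2 * (a+b+1))
= 33*47 / ((80)^2 * 81)
= 0.003
SD = sqrt(0.003) = 0.0547
Width = 4 * SD = 0.2188

0.2188


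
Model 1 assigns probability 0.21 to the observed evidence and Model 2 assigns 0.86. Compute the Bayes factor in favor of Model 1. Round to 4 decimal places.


BF = P(data|M1) / P(data|M2)
= 0.21 / 0.86 = 0.2442

0.2442


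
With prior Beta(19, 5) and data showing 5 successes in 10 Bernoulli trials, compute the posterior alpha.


Conjugate update: alpha_posterior = alpha_prior + k
= 19 + 5 = 24

24


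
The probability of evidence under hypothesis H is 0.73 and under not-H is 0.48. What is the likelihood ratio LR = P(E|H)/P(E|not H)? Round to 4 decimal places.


LR = 0.73 / 0.48
= 1.5208

1.5208


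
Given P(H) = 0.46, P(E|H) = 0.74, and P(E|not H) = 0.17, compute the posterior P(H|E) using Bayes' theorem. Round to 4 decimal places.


By Bayes' theorem: P(H|E) = P(E|H)*P(H) / P(E)
P(E) = P(E|H)*P(H) + P(E|not H)*P(not H)
P(E) = 0.74*0.46 + 0.17*0.54 = 0.4322
P(H|E) = 0.74*0.46 / 0.4322 = 0.7876

0.7876


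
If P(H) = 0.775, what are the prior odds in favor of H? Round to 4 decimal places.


Prior odds = P(H) / (1 - P(H))
= 0.775 / 0.225
= 3.4444

3.4444


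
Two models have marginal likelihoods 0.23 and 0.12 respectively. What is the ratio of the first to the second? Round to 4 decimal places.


Evidence ratio = 0.23 / 0.12
= 1.9167

1.9167


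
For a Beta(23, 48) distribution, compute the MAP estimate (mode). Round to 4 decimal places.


MAP = mode = (a-1)/(a+b-2)
= (23-1)/(23+48-2)
= 22/69 = 0.3188

0.3188


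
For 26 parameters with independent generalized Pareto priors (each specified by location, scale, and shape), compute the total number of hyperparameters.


A generalized Pareto prior has 3 hyperparameters per parameter.
Total = 26 * 3 = 78

78


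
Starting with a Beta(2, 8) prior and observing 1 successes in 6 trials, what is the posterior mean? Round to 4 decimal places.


Posterior parameters: alpha = 2 + 1 = 3
beta = 8 + 5 = 13
Posterior mean = alpha / (alpha + beta) = 3 / 16
= 0.1875

0.1875


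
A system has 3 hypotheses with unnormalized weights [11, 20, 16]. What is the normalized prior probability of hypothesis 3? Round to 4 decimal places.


The normalized prior is the weight divided by the total.
Total weight = 47
P(H3) = 16 / 47 = 0.3404

0.3404


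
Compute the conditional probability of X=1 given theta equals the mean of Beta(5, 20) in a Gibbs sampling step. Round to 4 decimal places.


Mean of Beta(5, 20) = 0.2
P(X=1 | theta=0.2) = 0.2

0.2


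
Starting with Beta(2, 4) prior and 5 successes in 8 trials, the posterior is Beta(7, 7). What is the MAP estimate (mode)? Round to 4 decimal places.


The mode of Beta(a, b) when a > 1 and b > 1 is (a-1)/(a+b-2)
= (7 - 1) / (7 + 7 - 2)
= 6 / 12
= 0.5

0.5


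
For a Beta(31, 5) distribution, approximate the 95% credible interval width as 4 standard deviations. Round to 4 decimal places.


Variance of Beta(a,b) = ab / ((a+b)^2 * (a+b+1))
= 31*5 / ((36)^2 * 37)
= 0.0032
SD = sqrt(0.0032) = 0.0569
Width = 4 * SD = 0.2274

0.2274


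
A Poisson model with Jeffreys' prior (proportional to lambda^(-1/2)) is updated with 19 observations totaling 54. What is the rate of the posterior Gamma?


Posterior = Gamma(0.5 + S, n)
= Gamma(0.5 + 54, 19)
Posterior rate = 0 + n = 19

19.0


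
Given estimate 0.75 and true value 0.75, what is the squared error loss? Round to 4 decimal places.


Squared error = (estimate - true)^2
Difference = 0.0
Loss = 0.0^2 = 0.0

0.0


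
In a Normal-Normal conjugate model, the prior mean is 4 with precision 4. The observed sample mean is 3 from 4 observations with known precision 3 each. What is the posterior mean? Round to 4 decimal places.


Posterior precision = tau0 + n*tau = 4 + 4*3 = 16
Posterior mean = (tau0*mu0 + n*tau*xbar) / posterior_precision
= (4*4 + 4*3*3) / 16
= 52 / 16 = 3.25

3.25


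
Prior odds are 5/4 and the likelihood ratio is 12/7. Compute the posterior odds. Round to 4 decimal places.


Posterior odds = prior odds * likelihood ratio
= (5/4) * (12/7)
= 60 / 28
= 2.1429

2.1429


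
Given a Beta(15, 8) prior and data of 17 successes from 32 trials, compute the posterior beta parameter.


Number of failures = 32 - 17 = 15
Posterior beta = 8 + 15 = 23

23


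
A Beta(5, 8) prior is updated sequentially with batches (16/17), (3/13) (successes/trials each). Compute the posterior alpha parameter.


Sequential conjugate updating is equivalent to a single batch update.
Total successes across all batches = 19
alpha_posterior = alpha_prior + total_successes = 5 + 19
= 24

24


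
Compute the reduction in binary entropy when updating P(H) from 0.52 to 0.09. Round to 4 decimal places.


H_before = -p*log2(p) - (1-p)*log2(1-p) for p=0.52: 0.9988
H_after for p=0.09: 0.4365
Reduction = 0.9988 - 0.4365 = 0.5624

0.5624


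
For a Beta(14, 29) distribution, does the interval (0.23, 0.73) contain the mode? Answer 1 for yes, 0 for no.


Mode of Beta(a,b) = (a-1)/(a+b-2)
= (14-1)/(14+29-2) = 0.3171
Check: 0.23 <= 0.3171 <= 0.73?
Result: 1

1


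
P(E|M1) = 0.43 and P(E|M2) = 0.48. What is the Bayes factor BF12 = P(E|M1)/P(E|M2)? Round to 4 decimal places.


Bayes factor BF12 = P(E|M1) / P(E|M2)
= 0.43 / 0.48
= 0.8958

0.8958


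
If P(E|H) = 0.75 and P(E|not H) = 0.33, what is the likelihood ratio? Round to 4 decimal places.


Likelihood ratio = P(E|H) / P(E|not H)
= 0.75 / 0.33
= 2.2727

2.2727


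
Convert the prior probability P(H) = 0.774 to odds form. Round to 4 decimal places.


P(not H) = 1 - 0.774 = 0.226
Odds = 0.774 / 0.226 = 3.4248

3.4248


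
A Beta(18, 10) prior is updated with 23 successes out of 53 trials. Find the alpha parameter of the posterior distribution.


In the Beta-Binomial conjugate update:
alpha_post = alpha_prior + successes
= 18 + 23
= 41

41


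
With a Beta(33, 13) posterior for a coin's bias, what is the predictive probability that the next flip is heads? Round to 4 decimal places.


The predictive probability equals the posterior mean.
P(next = heads) = alpha / (alpha + beta)
= 33 / 46 = 0.7174

0.7174


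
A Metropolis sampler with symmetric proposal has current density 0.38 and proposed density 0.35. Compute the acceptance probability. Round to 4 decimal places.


For symmetric proposals, acceptance = min(1, pi(x*)/pi(x))
= min(1, 0.35/0.38)
= min(1, 0.9211) = 0.9211

0.9211


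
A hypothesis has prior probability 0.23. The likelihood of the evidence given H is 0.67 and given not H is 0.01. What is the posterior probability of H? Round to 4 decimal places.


Using Bayes' theorem:
P(E) = 0.23 * 0.67 + 0.77 * 0.01
P(E) = 0.1618
P(H|E) = (0.23 * 0.67) / 0.1618 = 0.9524

0.9524


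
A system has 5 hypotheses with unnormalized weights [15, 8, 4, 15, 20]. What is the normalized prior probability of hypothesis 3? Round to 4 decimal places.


The normalized prior is the weight divided by the total.
Total weight = 62
P(H3) = 4 / 62 = 0.0645

0.0645


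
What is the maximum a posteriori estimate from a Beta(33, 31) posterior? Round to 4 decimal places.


The MAP estimate equals the mode of the distribution.
Mode of Beta(a,b) = (a-1)/(a+b-2)
= 32/62
= 0.5161

0.5161


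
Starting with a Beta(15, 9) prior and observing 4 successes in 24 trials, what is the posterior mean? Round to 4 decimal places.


Posterior parameters: alpha = 15 + 4 = 19
beta = 9 + 20 = 29
Posterior mean = alpha / (alpha + beta) = 19 / 48
= 0.3958

0.3958


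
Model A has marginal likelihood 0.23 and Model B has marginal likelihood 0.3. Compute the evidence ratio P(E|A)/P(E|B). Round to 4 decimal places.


Evidence ratio = P(E|A) / P(E|B)
= 0.23 / 0.3
= 0.7667

0.7667


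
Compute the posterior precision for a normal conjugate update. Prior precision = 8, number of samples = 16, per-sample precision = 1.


tau_post = tau_0 + n * tau
= 8 + 16 * 1 = 24

24
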